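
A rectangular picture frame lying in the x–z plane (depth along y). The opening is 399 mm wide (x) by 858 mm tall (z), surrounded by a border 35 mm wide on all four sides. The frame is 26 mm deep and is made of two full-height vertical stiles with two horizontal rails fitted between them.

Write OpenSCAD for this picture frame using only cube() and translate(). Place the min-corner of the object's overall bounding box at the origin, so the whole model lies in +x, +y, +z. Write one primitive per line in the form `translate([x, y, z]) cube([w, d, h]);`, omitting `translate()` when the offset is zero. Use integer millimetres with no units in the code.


cube([35, 26, 928]);
translate([434, 0, 0]) cube([35, 26, 928]);
translate([35, 0, 0]) cube([399, 26, 35]);
translate([35, 0, 893]) cube([399, 26, 35]);


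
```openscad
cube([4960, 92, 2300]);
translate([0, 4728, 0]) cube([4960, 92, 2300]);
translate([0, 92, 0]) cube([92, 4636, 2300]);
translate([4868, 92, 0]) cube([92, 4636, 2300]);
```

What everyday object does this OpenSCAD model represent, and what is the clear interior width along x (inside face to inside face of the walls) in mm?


A house (or room) frame. The interior width is 4776 mm.

Four 2300 mm walls enclosing a rectangle with no floor or roof — a room or house frame. Outside width is 4960 mm and wall thickness is 92 mm, so the interior width is 4960 − 2 × 92 = 4776 mm.


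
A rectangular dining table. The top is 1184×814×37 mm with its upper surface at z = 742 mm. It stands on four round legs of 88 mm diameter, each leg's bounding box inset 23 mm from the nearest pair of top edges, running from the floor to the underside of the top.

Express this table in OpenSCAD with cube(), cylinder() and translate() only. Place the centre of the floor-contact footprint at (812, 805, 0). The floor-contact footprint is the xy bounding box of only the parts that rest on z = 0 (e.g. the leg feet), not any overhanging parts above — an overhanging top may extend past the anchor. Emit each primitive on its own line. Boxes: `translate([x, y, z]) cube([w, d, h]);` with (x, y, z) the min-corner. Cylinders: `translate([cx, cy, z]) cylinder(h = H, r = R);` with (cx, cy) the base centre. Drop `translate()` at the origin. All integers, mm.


translate([220, 398, 705]) cube([1184, 814, 37]);
translate([287, 465, 0]) cylinder(h = 705, r = 44);
translate([1337, 465, 0]) cylinder(h = 705, r = 44);
translate([287, 1145, 0]) cylinder(h = 705, r = 44);
translate([1337, 1145, 0]) cylinder(h = 705, r = 44);


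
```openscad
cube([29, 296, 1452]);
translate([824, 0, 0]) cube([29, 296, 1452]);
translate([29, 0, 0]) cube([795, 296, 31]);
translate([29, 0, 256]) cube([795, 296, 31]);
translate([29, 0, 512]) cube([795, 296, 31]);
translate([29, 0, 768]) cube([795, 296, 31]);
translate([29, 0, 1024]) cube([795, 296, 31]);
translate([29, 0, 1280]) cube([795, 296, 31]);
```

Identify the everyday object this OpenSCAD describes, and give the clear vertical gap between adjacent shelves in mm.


A bookshelf. The clear shelf gap is 225 mm.

Two tall side panels with 6 horizontal boards between them — a bookshelf. The first two shelf undersides are at z = 0 and z = 256; with shelf thickness 31, the clear gap is 256 − 0 − 31 = 225 mm.


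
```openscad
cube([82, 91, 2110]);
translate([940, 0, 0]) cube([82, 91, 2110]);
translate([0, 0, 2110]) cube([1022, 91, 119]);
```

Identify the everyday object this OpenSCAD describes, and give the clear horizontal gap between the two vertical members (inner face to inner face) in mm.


A door frame. The clear opening width is 858 mm.

Two 2110 mm tall posts with a header on top — a door frame. The left jamb is 82 mm wide at x = 0; the right jamb starts at x = 940. The clear opening is 940 − 82 = 858 mm.


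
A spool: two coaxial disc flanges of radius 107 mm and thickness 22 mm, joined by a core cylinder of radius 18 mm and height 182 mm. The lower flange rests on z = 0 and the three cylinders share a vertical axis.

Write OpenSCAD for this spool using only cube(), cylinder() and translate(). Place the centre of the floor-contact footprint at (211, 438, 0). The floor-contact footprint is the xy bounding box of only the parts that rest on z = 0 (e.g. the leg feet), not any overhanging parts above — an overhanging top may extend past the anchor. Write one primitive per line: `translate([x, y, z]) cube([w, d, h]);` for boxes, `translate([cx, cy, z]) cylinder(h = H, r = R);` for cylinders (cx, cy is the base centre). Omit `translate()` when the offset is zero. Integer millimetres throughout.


translate([211, 438, 0]) cylinder(h = 22, r = 107);
translate([211, 438, 22]) cylinder(h = 182, r = 18);
translate([211, 438, 204]) cylinder(h = 22, r = 107);


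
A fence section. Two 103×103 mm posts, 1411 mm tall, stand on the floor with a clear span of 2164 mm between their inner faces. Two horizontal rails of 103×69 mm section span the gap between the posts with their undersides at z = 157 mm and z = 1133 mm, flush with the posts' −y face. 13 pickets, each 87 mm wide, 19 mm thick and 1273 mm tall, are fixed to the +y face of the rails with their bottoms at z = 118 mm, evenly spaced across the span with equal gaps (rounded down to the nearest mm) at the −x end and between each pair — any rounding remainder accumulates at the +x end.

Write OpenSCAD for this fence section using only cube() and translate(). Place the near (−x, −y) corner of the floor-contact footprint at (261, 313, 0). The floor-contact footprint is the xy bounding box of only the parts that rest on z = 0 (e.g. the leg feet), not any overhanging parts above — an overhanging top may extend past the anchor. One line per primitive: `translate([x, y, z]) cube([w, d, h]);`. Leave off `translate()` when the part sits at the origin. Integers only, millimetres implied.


translate([261, 313, 0]) cube([103, 103, 1411]);
translate([2528, 313, 0]) cube([103, 103, 1411]);
translate([364, 313, 157]) cube([2164, 103, 69]);
translate([364, 313, 1133]) cube([2164, 103, 69]);
translate([437, 416, 118]) cube([87, 19, 1273]);
translate([597, 416, 118]) cube([87, 19, 1273]);
translate([757, 416, 118]) cube([87, 19, 1273]);
translate([917, 416, 118]) cube([87, 19, 1273]);
translate([1077, 416, 118]) cube([87, 19, 1273]);
translate([1237, 416, 118]) cube([87, 19, 1273]);
translate([1397, 416, 118]) cube([87, 19, 1273]);
translate([1557, 416, 118]) cube([87, 19, 1273]);
translate([1717, 416, 118]) cube([87, 19, 1273]);
translate([1877, 416, 118]) cube([87, 19, 1273]);
translate([2037, 416, 118]) cube([87, 19, 1273]);
translate([2197, 416, 118]) cube([87, 19, 1273]);
translate([2357, 416, 118]) cube([87, 19, 1273]);


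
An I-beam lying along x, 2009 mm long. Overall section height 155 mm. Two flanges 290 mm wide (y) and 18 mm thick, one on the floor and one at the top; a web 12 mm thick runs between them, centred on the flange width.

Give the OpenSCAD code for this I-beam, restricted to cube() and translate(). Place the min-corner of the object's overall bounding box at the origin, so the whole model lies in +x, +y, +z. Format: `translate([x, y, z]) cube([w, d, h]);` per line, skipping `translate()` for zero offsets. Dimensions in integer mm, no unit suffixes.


cube([2009, 290, 18]);
translate([0, 139, 18]) cube([2009, 12, 119]);
translate([0, 0, 137]) cube([2009, 290, 18]);


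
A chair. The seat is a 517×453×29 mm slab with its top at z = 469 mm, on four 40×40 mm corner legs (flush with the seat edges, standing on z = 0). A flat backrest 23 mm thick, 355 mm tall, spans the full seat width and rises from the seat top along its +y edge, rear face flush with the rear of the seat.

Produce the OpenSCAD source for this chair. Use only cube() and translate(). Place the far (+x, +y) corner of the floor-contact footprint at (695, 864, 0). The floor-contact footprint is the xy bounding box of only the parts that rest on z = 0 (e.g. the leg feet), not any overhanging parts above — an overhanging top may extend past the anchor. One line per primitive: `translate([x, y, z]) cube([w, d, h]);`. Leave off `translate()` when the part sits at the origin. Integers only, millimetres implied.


// leg_h = 469 - 29 = 440
translate([178, 411, 440]) cube([517, 453, 29]);
translate([178, 411, 0]) cube([40, 40, 440]);
translate([655, 411, 0]) cube([40, 40, 440]);
translate([178, 824, 0]) cube([40, 40, 440]);
translate([655, 824, 0]) cube([40, 40, 440]);
translate([178, 841, 469]) cube([517, 23, 355]);


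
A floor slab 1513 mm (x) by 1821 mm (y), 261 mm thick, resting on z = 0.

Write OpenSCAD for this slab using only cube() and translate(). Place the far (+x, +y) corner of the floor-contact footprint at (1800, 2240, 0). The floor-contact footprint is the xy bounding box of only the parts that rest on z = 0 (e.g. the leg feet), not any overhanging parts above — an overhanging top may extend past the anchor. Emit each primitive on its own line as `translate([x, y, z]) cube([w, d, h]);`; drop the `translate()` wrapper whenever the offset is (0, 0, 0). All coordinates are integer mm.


translate([287, 419, 0]) cube([1513, 1821, 261]);


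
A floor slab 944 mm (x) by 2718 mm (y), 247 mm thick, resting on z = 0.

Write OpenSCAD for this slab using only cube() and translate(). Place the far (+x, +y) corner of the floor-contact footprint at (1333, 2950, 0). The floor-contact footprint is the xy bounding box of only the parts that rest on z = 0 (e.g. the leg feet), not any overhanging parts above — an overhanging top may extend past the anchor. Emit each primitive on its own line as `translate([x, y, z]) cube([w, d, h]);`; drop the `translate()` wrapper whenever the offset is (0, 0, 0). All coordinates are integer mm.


translate([389, 232, 0]) cube([944, 2718, 247]);


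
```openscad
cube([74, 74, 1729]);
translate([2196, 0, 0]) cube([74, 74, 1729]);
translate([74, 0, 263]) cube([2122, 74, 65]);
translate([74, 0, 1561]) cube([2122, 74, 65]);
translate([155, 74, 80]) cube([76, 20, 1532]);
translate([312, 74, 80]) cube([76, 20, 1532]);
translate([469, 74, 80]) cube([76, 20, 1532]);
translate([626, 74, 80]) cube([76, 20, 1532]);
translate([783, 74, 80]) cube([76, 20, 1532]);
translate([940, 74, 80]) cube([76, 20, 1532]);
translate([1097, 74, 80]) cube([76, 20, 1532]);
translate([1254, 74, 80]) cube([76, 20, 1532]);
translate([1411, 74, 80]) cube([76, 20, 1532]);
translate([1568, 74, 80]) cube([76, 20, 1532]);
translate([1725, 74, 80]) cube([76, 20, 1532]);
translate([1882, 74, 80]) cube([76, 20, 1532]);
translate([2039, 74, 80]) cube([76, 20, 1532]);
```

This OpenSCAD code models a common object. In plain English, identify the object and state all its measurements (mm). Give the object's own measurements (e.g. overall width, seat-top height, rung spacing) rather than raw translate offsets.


A fence section. Two 74×74 mm posts, 1729 mm tall, stand on the floor with a clear span of 2122 mm between their inner faces. Two horizontal rails of 74×65 mm section span the gap between the posts with their undersides at z = 263 mm and z = 1561 mm, flush with the posts' −y face. 13 pickets, each 76 mm wide, 20 mm thick and 1532 mm tall, are fixed to the +y face of the rails with their bottoms at z = 80 mm, spaced across the span with a 81 mm gap after the −x post and between neighbouring pickets and before the +x post.


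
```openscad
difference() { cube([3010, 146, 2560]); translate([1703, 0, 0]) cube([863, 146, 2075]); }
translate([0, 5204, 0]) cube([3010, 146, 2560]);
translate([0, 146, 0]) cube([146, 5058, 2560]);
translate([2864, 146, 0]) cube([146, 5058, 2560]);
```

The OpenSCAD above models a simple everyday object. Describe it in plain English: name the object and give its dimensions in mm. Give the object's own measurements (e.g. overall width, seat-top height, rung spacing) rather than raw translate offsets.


A single room: four walls, each 2560 mm tall and 146 mm thick, enclosing an outside footprint 3010×5350 mm (x × y), no floor or roof. The front and back walls (−y and +y sides) run the full x-width; the side walls fit between their inner faces. A door opening 863 mm wide and 2075 mm tall is cut through the front wall from the floor up, its −x edge 1703 mm from the wall's −x end.


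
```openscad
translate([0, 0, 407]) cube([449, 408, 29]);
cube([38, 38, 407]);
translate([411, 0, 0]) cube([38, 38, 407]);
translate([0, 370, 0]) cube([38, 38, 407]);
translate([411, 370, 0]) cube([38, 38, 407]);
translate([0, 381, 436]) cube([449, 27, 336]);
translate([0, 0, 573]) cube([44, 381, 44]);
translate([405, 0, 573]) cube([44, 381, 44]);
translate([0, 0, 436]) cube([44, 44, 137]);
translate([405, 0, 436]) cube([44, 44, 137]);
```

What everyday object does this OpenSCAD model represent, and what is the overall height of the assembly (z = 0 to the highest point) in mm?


A chair. The overall height is 772 mm.

A slab on four corner posts with a tall panel at the back — a chair. The seat slab sits at z = 407 with thickness 29, and the 336 mm backrest starts at the seat top, so the overall height is 407 + 29 + 336 = 772 mm.


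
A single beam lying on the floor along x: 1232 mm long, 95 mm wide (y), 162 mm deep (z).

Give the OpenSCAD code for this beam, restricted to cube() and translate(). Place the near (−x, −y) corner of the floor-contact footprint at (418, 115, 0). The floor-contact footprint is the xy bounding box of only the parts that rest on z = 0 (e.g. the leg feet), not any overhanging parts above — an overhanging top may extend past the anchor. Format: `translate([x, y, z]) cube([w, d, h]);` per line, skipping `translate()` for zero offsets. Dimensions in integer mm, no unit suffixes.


translate([418, 115, 0]) cube([1232, 95, 162]);


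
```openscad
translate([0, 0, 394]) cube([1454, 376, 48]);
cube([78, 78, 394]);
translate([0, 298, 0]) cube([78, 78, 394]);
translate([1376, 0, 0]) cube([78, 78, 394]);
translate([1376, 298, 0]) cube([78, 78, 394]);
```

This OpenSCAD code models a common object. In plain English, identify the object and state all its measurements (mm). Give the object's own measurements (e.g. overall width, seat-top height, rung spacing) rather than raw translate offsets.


A long wooden bench with a 1454 mm (x) × 376 mm (y) seat, 48 mm thick, its top surface 442 mm above the floor. Four 78 mm square legs at the seat corners, flush with the edges, run from z = 0 to the seat underside.


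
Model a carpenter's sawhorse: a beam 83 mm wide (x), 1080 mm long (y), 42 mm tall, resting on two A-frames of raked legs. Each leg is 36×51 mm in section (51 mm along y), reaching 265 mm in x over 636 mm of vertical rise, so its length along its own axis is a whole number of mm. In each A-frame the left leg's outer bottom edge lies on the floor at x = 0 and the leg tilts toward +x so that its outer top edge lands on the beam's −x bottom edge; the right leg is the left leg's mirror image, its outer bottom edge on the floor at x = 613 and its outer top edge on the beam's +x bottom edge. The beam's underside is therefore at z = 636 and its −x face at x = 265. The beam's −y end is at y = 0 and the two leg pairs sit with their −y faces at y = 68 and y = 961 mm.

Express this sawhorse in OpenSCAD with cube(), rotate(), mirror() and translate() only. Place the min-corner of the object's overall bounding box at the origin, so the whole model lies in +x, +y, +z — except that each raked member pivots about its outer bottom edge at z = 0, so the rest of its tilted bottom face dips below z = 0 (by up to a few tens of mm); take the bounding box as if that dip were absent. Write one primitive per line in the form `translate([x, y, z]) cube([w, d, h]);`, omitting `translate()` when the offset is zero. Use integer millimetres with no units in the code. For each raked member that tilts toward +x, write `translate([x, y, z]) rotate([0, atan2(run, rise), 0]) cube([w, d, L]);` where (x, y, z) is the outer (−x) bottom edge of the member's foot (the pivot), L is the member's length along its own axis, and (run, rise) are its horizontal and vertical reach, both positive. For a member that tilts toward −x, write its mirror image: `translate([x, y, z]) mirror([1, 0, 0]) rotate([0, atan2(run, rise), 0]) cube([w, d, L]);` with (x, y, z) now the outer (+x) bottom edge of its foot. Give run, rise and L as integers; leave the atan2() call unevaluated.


translate([265, 0, 636]) cube([83, 1080, 42]);
translate([0, 68, 0]) rotate([0, atan2(265, 636), 0]) cube([36, 51, 689]);
translate([613, 68, 0]) mirror([1, 0, 0]) rotate([0, atan2(265, 636), 0]) cube([36, 51, 689]);
translate([0, 961, 0]) rotate([0, atan2(265, 636), 0]) cube([36, 51, 689]);
translate([613, 961, 0]) mirror([1, 0, 0]) rotate([0, atan2(265, 636), 0]) cube([36, 51, 689]);


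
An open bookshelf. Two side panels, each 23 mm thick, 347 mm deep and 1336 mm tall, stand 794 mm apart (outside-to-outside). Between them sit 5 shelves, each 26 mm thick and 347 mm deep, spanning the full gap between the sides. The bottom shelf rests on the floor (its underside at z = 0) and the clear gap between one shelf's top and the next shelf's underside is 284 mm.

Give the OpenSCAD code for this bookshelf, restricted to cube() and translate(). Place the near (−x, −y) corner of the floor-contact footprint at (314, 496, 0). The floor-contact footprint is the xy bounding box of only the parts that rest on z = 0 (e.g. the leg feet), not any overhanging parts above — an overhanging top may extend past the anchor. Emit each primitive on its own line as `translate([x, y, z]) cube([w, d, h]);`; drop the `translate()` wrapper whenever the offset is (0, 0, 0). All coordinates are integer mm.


translate([314, 496, 0]) cube([23, 347, 1336]);
translate([1085, 496, 0]) cube([23, 347, 1336]);
translate([337, 496, 0]) cube([748, 347, 26]);
translate([337, 496, 310]) cube([748, 347, 26]);
translate([337, 496, 620]) cube([748, 347, 26]);
translate([337, 496, 930]) cube([748, 347, 26]);
translate([337, 496, 1240]) cube([748, 347, 26]);


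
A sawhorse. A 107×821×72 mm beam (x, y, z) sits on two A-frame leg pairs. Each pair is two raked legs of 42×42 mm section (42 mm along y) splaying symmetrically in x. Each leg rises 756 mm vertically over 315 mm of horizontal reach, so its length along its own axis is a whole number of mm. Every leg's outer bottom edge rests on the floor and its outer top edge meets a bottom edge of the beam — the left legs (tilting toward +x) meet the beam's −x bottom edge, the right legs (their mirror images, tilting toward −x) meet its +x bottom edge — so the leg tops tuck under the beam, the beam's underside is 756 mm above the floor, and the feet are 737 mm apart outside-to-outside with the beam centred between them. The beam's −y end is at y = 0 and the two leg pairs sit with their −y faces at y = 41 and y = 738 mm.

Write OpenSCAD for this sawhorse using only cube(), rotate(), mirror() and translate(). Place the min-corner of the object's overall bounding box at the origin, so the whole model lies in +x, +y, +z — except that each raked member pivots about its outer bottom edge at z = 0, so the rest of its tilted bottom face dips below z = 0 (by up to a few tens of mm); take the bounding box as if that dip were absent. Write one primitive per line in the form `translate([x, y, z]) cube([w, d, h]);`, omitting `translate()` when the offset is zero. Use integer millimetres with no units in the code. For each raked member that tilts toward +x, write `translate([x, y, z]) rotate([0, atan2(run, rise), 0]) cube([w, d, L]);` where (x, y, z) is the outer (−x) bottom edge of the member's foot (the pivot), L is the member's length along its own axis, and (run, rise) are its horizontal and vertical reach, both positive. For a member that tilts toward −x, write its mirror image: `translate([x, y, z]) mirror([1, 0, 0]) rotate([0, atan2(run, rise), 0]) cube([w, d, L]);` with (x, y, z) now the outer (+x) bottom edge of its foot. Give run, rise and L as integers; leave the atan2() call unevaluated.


translate([315, 0, 756]) cube([107, 821, 72]);
translate([0, 41, 0]) rotate([0, atan2(315, 756), 0]) cube([42, 42, 819]);
translate([737, 41, 0]) mirror([1, 0, 0]) rotate([0, atan2(315, 756), 0]) cube([42, 42, 819]);
translate([0, 738, 0]) rotate([0, atan2(315, 756), 0]) cube([42, 42, 819]);
translate([737, 738, 0]) mirror([1, 0, 0]) rotate([0, atan2(315, 756), 0]) cube([42, 42, 819]);


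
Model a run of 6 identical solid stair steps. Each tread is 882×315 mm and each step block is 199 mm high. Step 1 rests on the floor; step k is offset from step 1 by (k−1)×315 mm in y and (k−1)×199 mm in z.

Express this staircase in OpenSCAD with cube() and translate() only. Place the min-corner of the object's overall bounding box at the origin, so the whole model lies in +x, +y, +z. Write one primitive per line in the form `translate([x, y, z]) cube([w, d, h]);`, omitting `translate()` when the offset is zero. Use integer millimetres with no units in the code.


cube([882, 315, 199]);
translate([0, 315, 199]) cube([882, 315, 199]);
translate([0, 630, 398]) cube([882, 315, 199]);
translate([0, 945, 597]) cube([882, 315, 199]);
translate([0, 1260, 796]) cube([882, 315, 199]);
translate([0, 1575, 995]) cube([882, 315, 199]);


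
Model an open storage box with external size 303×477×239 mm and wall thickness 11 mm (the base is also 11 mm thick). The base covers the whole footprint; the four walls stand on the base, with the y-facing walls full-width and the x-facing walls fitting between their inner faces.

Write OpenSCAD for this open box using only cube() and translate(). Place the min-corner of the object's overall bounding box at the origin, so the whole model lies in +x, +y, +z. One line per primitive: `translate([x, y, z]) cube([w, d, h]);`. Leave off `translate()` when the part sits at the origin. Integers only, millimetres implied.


cube([303, 477, 11]);
translate([0, 0, 11]) cube([303, 11, 228]);
translate([0, 466, 11]) cube([303, 11, 228]);
translate([0, 11, 11]) cube([11, 455, 228]);
translate([292, 11, 11]) cube([11, 455, 228]);


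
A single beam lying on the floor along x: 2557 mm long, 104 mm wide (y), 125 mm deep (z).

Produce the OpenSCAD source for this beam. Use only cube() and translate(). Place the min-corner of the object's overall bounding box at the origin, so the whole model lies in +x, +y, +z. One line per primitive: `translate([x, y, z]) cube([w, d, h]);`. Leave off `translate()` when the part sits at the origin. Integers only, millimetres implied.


cube([2557, 104, 125]);


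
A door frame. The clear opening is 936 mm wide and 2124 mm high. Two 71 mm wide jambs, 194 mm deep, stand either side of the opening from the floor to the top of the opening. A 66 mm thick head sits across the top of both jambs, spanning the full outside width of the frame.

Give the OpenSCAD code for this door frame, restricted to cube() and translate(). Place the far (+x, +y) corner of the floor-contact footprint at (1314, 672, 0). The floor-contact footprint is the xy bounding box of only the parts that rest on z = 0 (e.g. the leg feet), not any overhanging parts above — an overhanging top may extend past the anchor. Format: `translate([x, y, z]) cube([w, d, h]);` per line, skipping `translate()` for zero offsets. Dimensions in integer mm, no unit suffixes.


translate([236, 478, 0]) cube([71, 194, 2124]);
translate([1243, 478, 0]) cube([71, 194, 2124]);
translate([236, 478, 2124]) cube([1078, 194, 66]);


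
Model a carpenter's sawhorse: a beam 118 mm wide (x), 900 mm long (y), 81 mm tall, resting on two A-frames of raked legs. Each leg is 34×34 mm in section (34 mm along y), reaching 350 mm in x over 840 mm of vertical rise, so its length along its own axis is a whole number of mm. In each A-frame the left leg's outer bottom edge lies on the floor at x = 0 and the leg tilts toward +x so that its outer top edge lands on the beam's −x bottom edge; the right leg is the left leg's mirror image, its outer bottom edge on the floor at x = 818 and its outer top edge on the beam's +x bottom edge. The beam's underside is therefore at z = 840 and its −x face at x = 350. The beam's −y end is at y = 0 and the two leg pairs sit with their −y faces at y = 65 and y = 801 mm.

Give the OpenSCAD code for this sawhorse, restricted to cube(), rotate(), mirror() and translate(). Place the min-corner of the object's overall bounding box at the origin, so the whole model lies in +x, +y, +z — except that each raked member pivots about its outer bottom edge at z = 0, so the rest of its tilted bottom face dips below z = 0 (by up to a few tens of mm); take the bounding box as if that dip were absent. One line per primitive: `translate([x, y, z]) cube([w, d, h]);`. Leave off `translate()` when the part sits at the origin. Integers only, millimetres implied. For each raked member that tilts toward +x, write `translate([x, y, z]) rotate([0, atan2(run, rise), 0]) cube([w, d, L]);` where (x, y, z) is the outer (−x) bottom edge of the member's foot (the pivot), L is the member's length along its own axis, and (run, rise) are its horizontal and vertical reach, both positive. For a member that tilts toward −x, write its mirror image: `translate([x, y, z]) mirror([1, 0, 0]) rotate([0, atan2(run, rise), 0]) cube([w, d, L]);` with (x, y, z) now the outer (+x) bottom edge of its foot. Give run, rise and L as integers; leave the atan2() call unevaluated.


translate([350, 0, 840]) cube([118, 900, 81]);
translate([0, 65, 0]) rotate([0, atan2(350, 840), 0]) cube([34, 34, 910]);
translate([818, 65, 0]) mirror([1, 0, 0]) rotate([0, atan2(350, 840), 0]) cube([34, 34, 910]);
translate([0, 801, 0]) rotate([0, atan2(350, 840), 0]) cube([34, 34, 910]);
translate([818, 801, 0]) mirror([1, 0, 0]) rotate([0, atan2(350, 840), 0]) cube([34, 34, 910]);


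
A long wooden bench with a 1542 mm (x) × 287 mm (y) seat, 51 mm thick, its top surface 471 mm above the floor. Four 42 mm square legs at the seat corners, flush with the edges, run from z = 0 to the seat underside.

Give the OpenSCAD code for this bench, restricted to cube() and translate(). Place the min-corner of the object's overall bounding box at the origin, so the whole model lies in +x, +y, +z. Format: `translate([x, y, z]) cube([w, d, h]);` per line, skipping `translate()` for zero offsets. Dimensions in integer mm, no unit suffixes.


translate([0, 0, 420]) cube([1542, 287, 51]);
cube([42, 42, 420]);
translate([0, 245, 0]) cube([42, 42, 420]);
translate([1500, 0, 0]) cube([42, 42, 420]);
translate([1500, 245, 0]) cube([42, 42, 420]);


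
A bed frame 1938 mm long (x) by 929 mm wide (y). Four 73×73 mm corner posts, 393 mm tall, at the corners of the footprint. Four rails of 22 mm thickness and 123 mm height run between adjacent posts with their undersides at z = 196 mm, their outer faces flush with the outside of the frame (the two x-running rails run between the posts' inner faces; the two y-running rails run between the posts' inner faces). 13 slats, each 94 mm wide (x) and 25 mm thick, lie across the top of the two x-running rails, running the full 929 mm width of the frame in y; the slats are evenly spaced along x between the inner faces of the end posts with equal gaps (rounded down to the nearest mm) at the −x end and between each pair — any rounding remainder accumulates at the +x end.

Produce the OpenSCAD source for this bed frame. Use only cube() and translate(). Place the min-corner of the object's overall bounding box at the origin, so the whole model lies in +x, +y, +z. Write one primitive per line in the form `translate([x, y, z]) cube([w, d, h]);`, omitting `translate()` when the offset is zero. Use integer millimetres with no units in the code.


cube([73, 73, 393]);
translate([0, 856, 0]) cube([73, 73, 393]);
translate([1865, 0, 0]) cube([73, 73, 393]);
translate([1865, 856, 0]) cube([73, 73, 393]);
translate([73, 0, 196]) cube([1792, 22, 123]);
translate([73, 907, 196]) cube([1792, 22, 123]);
translate([0, 73, 196]) cube([22, 783, 123]);
translate([1916, 73, 196]) cube([22, 783, 123]);
translate([113, 0, 319]) cube([94, 929, 25]);
translate([247, 0, 319]) cube([94, 929, 25]);
translate([381, 0, 319]) cube([94, 929, 25]);
translate([515, 0, 319]) cube([94, 929, 25]);
translate([649, 0, 319]) cube([94, 929, 25]);
translate([783, 0, 319]) cube([94, 929, 25]);
translate([917, 0, 319]) cube([94, 929, 25]);
translate([1051, 0, 319]) cube([94, 929, 25]);
translate([1185, 0, 319]) cube([94, 929, 25]);
translate([1319, 0, 319]) cube([94, 929, 25]);
translate([1453, 0, 319]) cube([94, 929, 25]);
translate([1587, 0, 319]) cube([94, 929, 25]);
translate([1721, 0, 319]) cube([94, 929, 25]);


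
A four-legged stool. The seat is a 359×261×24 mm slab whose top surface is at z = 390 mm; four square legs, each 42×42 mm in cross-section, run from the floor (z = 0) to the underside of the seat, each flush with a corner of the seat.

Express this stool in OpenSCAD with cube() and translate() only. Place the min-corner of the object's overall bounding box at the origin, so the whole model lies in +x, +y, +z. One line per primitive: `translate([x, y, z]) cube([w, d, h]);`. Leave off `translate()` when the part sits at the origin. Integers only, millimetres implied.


translate([0, 0, 366]) cube([359, 261, 24]);
cube([42, 42, 366]);
translate([317, 0, 0]) cube([42, 42, 366]);
translate([0, 219, 0]) cube([42, 42, 366]);
translate([317, 219, 0]) cube([42, 42, 366]);


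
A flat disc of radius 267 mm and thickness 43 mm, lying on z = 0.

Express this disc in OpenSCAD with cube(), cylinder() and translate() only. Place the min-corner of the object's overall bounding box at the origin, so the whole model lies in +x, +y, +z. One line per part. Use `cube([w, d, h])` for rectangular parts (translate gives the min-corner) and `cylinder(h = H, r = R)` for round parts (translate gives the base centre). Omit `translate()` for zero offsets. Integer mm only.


translate([267, 267, 0]) cylinder(h = 43, r = 267);


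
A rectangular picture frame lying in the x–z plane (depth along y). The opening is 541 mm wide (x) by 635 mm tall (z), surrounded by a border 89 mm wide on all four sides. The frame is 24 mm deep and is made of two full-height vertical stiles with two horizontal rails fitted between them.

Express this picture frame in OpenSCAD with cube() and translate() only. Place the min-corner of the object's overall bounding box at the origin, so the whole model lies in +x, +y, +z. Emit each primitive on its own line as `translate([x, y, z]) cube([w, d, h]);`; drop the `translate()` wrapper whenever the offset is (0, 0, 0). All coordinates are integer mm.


cube([89, 24, 813]);
translate([630, 0, 0]) cube([89, 24, 813]);
translate([89, 0, 0]) cube([541, 24, 89]);
translate([89, 0, 724]) cube([541, 24, 89]);


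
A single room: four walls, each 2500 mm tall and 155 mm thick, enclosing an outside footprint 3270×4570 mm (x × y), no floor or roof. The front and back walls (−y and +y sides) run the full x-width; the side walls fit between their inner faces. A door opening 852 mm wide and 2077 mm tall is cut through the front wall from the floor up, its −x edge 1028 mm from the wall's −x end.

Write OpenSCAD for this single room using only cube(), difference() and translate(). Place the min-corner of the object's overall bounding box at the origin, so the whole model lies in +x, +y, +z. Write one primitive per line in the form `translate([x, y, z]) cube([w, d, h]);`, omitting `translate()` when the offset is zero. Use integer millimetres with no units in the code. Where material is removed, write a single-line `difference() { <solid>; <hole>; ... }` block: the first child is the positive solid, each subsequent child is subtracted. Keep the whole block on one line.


difference() { cube([3270, 155, 2500]); translate([1028, 0, 0]) cube([852, 155, 2077]); }
translate([0, 4415, 0]) cube([3270, 155, 2500]);
translate([0, 155, 0]) cube([155, 4260, 2500]);
translate([3115, 155, 0]) cube([155, 4260, 2500]);


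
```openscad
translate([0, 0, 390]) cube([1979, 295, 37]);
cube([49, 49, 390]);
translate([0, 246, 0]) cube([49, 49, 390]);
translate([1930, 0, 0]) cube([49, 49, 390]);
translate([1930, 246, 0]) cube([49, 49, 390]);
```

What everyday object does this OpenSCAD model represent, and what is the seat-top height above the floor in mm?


A bench. The seat-top height is 427 mm.

A long slab on four corner posts — a bench. The slab sits at z = 390 with thickness 37, so the top is 390 + 37 = 427 mm.


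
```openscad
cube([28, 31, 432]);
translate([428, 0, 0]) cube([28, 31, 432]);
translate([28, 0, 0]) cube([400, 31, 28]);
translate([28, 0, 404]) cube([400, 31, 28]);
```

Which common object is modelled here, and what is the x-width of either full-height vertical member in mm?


A picture frame. The border width is 28 mm.

Four thin pieces enclosing a rectangular opening — a picture frame. The two full-height stiles are 432 mm tall; the top rail sits at z = 404 and is 28 mm tall, so the border above the opening is 432 − 404 = 28 mm, matching the stile x-width.


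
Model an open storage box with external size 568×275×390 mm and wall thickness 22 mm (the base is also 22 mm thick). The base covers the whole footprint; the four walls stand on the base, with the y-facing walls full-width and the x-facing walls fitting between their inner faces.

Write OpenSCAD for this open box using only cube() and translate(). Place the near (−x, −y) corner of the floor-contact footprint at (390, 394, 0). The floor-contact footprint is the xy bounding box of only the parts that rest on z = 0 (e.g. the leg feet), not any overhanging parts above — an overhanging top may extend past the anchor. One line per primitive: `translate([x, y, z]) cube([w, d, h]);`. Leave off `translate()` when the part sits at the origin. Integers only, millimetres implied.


translate([390, 394, 0]) cube([568, 275, 22]);
translate([390, 394, 22]) cube([568, 22, 368]);
translate([390, 647, 22]) cube([568, 22, 368]);
translate([390, 416, 22]) cube([22, 231, 368]);
translate([936, 416, 22]) cube([22, 231, 368]);


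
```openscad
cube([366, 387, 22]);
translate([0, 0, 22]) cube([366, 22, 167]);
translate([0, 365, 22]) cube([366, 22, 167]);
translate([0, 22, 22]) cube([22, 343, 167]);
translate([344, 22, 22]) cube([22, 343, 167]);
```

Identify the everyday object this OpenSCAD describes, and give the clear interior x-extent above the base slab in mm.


An open box. The internal width is 322 mm.

A 366×387 base slab with four walls standing on it — an open box. The base is 366 mm wide and the walls are 22 mm thick, so the internal width is 366 − 2 × 22 = 322 mm.


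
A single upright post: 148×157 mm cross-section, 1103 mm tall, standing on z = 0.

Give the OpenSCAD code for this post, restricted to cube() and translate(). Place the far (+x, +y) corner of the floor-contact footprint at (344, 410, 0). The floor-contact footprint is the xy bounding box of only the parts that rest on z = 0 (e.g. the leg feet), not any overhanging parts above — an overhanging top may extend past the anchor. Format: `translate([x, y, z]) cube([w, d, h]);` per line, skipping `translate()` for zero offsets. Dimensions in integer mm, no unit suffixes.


translate([196, 253, 0]) cube([148, 157, 1103]);


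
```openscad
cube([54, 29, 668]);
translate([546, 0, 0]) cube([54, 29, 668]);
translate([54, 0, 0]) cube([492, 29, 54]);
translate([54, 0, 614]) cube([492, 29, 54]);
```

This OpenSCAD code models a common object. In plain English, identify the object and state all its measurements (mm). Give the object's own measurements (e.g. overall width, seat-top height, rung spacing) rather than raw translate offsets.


A rectangular picture frame lying in the x–z plane (depth along y). The opening is 492 mm wide (x) by 560 mm tall (z), surrounded by a border 54 mm wide on all four sides. The frame is 29 mm deep and is made of two full-height vertical stiles with two horizontal rails fitted between them.


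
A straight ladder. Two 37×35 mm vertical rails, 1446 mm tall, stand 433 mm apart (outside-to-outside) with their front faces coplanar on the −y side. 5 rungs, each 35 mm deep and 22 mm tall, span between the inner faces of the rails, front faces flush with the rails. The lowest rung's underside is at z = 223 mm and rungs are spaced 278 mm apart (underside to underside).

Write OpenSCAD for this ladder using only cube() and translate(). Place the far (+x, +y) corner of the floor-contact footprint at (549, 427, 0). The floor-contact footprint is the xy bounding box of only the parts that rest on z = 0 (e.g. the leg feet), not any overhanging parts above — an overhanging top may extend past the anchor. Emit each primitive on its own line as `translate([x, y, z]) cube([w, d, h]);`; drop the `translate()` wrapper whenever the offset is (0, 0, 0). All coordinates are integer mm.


translate([116, 392, 0]) cube([37, 35, 1446]);
translate([512, 392, 0]) cube([37, 35, 1446]);
translate([153, 392, 223]) cube([359, 35, 22]);
translate([153, 392, 501]) cube([359, 35, 22]);
translate([153, 392, 779]) cube([359, 35, 22]);
translate([153, 392, 1057]) cube([359, 35, 22]);
translate([153, 392, 1335]) cube([359, 35, 22]);


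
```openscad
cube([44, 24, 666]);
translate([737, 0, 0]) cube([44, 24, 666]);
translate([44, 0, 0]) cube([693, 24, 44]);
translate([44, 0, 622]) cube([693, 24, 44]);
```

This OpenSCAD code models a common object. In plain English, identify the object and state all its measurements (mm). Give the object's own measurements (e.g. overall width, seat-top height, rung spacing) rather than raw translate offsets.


A rectangular picture frame lying in the x–z plane (depth along y). The opening is 693 mm wide (x) by 578 mm tall (z), surrounded by a border 44 mm wide on all four sides. The frame is 24 mm deep and is made of two full-height vertical stiles with two horizontal rails fitted between them.


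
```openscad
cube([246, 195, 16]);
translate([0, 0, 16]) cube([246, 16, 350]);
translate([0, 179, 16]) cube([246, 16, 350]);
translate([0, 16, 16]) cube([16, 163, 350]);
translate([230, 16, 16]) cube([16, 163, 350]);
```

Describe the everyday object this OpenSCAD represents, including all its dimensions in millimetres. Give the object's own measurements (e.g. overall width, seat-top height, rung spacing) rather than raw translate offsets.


An open-topped rectangular box: outside dimensions 246×195×366 mm, with a uniform wall and base thickness of 16 mm. The base is a full 246×195 slab on the floor; four walls sit on top of the base. The front and back walls (the −y and +y sides) span the full width; the two side walls fit between them.


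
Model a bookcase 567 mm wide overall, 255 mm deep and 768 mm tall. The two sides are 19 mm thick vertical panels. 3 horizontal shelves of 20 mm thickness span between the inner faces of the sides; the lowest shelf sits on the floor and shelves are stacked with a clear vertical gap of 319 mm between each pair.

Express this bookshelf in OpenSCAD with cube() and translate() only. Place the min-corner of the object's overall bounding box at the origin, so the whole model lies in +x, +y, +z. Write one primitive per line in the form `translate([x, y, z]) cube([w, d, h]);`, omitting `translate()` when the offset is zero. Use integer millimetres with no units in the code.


cube([19, 255, 768]);
translate([548, 0, 0]) cube([19, 255, 768]);
translate([19, 0, 0]) cube([529, 255, 20]);
translate([19, 0, 339]) cube([529, 255, 20]);
translate([19, 0, 678]) cube([529, 255, 20]);


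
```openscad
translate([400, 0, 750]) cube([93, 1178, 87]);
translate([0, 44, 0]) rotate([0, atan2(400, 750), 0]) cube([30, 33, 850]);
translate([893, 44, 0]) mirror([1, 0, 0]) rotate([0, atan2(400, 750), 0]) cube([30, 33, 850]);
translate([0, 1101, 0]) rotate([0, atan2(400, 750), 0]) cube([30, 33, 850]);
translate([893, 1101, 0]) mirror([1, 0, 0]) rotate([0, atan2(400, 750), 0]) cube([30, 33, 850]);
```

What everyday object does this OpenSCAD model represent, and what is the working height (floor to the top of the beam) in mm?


A sawhorse. The overall height is 837 mm.

A beam across two mirrored pairs of raked legs — a sawhorse. The beam's underside is at z = 750 (matching the legs' vertical rise in atan2(400, 750)) and the beam is 87 mm tall, so its top is at 750 + 87 = 837 mm. The raked legs top out at the beam's underside, so that is the highest point.
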